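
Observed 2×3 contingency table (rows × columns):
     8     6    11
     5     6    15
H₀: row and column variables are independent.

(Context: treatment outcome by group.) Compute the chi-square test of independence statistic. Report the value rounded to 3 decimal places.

Row totals [25, 26], col totals [13, 12, 26], n=51
χ² = (8−6.37)²/6.37 + (6−5.88)²/5.88 + (11−12.75)²/12.75 + (5−6.63)²/6.63 + (6−6.12)²/6.12 + (15−13.25)²/13.25 = 1.2886
df = 2

test statistic = 1.289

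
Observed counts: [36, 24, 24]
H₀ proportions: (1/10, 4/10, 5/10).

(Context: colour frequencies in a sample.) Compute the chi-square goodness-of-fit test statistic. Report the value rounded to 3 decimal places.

n = 84; E_i = n·p_i = [8.40, 33.60, 42.00]
χ² = (36−8.40)²/8.40 + (24−33.60)²/33.60 + (24−42.00)²/42.00 = 101.1429
df = 2

test statistic = 101.143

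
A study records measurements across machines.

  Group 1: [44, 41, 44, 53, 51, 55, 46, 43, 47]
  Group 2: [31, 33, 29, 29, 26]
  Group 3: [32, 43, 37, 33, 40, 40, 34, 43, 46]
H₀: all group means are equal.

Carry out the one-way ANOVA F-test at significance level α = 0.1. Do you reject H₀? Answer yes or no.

Group means [47.11, 29.60, 38.67], grand mean 40.000
SSB = Σnᵢ(x̄ᵢ−x̄)² = 1011.911; SSW = ΣΣ(x−x̄ᵢ)² = 410.089
MSB = 1011.911/2 = 505.9556; MSW = 410.089/20 = 20.5044
F = MSB/MSW = 24.6754
df = (2, 20)
p-value (upper-tail) = 0.00000
At α=0.1: p < α → reject H₀

reject H₀: yes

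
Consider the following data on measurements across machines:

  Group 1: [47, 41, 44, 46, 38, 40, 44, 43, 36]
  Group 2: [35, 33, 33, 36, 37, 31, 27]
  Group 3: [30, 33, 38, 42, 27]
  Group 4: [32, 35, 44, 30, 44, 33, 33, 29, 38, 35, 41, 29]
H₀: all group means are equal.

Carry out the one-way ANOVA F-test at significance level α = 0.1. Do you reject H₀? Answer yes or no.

reject H₀: yes

Group means [42.11, 33.14, 34.00, 35.25], grand mean 36.485
SSB = Σnᵢ(x̄ᵢ−x̄)² = 412.246; SSW = ΣΣ(x−x̄ᵢ)² = 641.996
MSB = 412.246/3 = 137.4155; MSW = 641.996/29 = 22.1378
F = MSB/MSW = 6.2073
df = (3, 29)
p-value (upper-tail) = 0.00217
At α=0.1: p < α → reject H₀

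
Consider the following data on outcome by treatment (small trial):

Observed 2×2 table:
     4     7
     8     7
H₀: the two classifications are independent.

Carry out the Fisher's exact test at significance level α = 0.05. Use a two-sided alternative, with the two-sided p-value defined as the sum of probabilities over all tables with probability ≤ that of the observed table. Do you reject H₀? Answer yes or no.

Margins: r₁=11, r₂=15, c₁=12, c₂=14, n=26
p_obs = C(11,4)·C(15,8)/C(26,12); sum pmf over tables with pmf ≤ p_obs
p-value (two-sided) = 0.45274
At α=0.05: p ≥ α → fail to reject H₀

reject H₀: no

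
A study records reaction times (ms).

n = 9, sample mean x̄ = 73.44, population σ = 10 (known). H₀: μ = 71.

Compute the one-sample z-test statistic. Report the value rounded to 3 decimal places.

SE = σ/√n = 10/√9 = 3.3333
z = (x̄−μ₀)/SE = (73.44−71)/3.3333 = 0.7320

test statistic = 0.732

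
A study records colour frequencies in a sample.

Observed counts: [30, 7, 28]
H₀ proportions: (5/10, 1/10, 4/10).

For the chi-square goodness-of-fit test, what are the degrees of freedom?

degrees of freedom = 2

df = k − 1 = 3 − 1 = 2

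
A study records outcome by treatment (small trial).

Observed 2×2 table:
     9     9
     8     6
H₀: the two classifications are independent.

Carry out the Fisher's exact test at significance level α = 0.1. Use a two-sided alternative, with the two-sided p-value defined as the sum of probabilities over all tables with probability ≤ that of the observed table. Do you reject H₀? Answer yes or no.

Margins: r₁=18, r₂=14, c₁=17, c₂=15, n=32
p_obs = C(18,9)·C(14,8)/C(32,17); sum pmf over tables with pmf ≤ p_obs
p-value (two-sided) = 0.73454
At α=0.1: p ≥ α → fail to reject H₀

reject H₀: no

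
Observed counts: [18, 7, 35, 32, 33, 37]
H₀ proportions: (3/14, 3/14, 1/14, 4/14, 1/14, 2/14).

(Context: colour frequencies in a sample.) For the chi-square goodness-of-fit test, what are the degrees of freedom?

degrees of freedom = 5

df = k − 1 = 6 − 1 = 5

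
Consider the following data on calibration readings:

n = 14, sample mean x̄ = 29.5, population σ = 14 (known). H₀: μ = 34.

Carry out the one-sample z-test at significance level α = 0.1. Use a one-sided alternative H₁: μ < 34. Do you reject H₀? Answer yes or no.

SE = σ/√n = 14/√14 = 3.7417
z = (x̄−μ₀)/SE = (29.5−34)/3.7417 = -1.2027
p-value (one-sided, H₁ less) = 0.11455
At α=0.1: p ≥ α → fail to reject H₀

reject H₀: no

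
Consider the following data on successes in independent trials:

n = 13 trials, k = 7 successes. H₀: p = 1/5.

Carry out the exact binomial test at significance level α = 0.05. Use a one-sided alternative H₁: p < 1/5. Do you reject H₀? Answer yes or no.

Exact binomial: n=13, k=7, p₀=1/5=0.2000
P(X≤7) from Σ C(n,i)·p₀^i·(1−p₀)^(n−i)
p-value (one-sided, H₁ less) = 0.99875
At α=0.05: p ≥ α → fail to reject H₀

reject H₀: no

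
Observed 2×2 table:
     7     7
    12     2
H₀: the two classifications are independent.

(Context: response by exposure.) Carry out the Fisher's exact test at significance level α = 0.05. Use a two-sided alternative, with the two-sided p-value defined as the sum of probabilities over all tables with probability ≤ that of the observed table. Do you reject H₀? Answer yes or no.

reject H₀: no

Margins: r₁=14, r₂=14, c₁=19, c₂=9, n=28
p_obs = C(14,7)·C(14,12)/C(28,19); sum pmf over tables with pmf ≤ p_obs
p-value (two-sided) = 0.10319
At α=0.05: p ≥ α → fail to reject H₀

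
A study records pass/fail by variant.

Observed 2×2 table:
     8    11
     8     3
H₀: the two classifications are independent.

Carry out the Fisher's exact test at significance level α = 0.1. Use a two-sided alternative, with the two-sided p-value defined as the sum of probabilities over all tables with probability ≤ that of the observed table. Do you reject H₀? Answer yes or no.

reject H₀: no

Margins: r₁=19, r₂=11, c₁=16, c₂=14, n=30
p_obs = C(19,8)·C(11,8)/C(30,16); sum pmf over tables with pmf ≤ p_obs
p-value (two-sided) = 0.14243
At α=0.1: p ≥ α → fail to reject H₀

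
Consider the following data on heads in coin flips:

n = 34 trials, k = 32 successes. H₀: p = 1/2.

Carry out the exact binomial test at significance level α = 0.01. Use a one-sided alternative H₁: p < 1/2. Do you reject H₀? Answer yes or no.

Exact binomial: n=34, k=32, p₀=1/2=0.5000
P(X≤32) from Σ C(n,i)·p₀^i·(1−p₀)^(n−i)
p-value (one-sided, H₁ less) = 1.00000
At α=0.01: p ≥ α → fail to reject H₀

reject H₀: no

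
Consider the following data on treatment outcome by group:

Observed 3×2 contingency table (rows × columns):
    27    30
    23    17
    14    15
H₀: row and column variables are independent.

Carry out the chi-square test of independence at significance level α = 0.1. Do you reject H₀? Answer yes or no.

reject H₀: no

Row totals [57, 40, 29], col totals [64, 62], n=126
χ² = (27−28.95)²/28.95 + (30−28.05)²/28.05 + (23−20.32)²/20.32 + (17−19.68)²/19.68 + (14−14.73)²/14.73 + (15−14.27)²/14.27 = 1.0609
df = 2
p-value (upper-tail) = 0.58834
At α=0.1: p ≥ α → fail to reject H₀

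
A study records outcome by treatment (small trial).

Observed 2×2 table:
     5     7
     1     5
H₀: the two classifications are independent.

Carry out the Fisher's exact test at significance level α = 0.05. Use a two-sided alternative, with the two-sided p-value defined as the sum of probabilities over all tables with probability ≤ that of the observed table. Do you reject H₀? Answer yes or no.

reject H₀: no

Margins: r₁=12, r₂=6, c₁=6, c₂=12, n=18
p_obs = C(12,5)·C(6,1)/C(18,6); sum pmf over tables with pmf ≤ p_obs
p-value (two-sided) = 0.60003
At α=0.05: p ≥ α → fail to reject H₀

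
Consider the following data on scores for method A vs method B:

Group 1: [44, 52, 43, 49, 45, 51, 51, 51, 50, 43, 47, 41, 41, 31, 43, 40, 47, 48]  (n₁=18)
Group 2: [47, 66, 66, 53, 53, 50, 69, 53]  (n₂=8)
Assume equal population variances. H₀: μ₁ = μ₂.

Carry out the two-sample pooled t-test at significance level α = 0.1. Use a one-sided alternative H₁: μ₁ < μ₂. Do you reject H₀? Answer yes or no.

reject H₀: yes

x̄₁=45.389, s₁=5.304, n₁=18
x̄₂=57.125, s₂=8.476, n₂=8
s_p² = [17·5.304² + 7·8.476²]/24 = 40.8814
SE = √(s_p²·(1/18+1/8)) = 2.7169
t = (45.389−57.125)/2.7169 = -4.3197
df = 24
p-value (one-sided, H₁ less) = 0.00012
At α=0.1: p < α → reject H₀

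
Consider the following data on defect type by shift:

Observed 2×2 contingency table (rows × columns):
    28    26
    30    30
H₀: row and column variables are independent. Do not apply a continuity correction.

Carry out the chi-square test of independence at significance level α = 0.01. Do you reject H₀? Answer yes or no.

Row totals [54, 60], col totals [58, 56], n=114
χ² = (28−27.47)²/27.47 + (26−26.53)²/26.53 + (30−30.53)²/30.53 + (30−29.47)²/29.47 = 0.0390
df = 1
p-value (upper-tail) = 0.84345
At α=0.01: p ≥ α → fail to reject H₀

reject H₀: no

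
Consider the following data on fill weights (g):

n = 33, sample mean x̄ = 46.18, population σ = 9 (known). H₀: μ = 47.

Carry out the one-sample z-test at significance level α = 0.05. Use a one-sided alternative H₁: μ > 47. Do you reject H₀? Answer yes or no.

SE = σ/√n = 9/√33 = 1.5667
z = (x̄−μ₀)/SE = (46.18−47)/1.5667 = -0.5234
p-value (one-sided, H₁ greater) = 0.69965
At α=0.05: p ≥ α → fail to reject H₀

reject H₀: no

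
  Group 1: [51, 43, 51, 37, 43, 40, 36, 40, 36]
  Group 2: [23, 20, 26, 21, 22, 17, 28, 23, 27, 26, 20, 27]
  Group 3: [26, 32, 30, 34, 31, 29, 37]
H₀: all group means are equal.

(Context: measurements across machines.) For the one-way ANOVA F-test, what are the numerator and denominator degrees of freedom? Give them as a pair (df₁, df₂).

degrees of freedom = [2, 25]

k = 3 groups, N = 28 total
df = (k−1, N−k) = (3−1, 28−3) = (2, 25)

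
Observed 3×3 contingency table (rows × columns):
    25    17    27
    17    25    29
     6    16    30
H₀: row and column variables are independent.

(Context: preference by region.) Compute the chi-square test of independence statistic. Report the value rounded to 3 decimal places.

test statistic = 11.258

Row totals [69, 71, 52], col totals [48, 58, 86], n=192
χ² = (25−17.25)²/17.25 + (17−20.84)²/20.84 + (27−30.91)²/30.91 + (17−17.75)²/17.75 + (25−21.45)²/21.45 + (29−31.80)²/31.80 + (6−13.00)²/13.00 + (16−15.71)²/15.71 + (30−23.29)²/23.29 = 11.2580
df = 4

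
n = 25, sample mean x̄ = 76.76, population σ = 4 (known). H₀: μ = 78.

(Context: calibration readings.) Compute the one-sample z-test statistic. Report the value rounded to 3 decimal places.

SE = σ/√n = 4/√25 = 0.8000
z = (x̄−μ₀)/SE = (76.76−78)/0.8000 = -1.5500

test statistic = -1.550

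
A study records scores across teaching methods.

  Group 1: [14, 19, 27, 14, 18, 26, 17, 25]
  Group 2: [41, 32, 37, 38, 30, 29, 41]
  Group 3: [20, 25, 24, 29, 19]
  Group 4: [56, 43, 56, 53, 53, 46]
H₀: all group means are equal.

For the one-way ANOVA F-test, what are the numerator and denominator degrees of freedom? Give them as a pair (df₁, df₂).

degrees of freedom = [3, 22]

k = 4 groups, N = 26 total
df = (k−1, N−k) = (4−1, 26−4) = (3, 22)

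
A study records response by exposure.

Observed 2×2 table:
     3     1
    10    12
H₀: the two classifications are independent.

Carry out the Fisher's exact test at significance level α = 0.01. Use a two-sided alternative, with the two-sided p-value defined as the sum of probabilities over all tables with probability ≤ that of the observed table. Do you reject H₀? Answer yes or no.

reject H₀: no

Margins: r₁=4, r₂=22, c₁=13, c₂=13, n=26
p_obs = C(4,3)·C(22,10)/C(26,13); sum pmf over tables with pmf ≤ p_obs
p-value (two-sided) = 0.59304
At α=0.01: p ≥ α → fail to reject H₀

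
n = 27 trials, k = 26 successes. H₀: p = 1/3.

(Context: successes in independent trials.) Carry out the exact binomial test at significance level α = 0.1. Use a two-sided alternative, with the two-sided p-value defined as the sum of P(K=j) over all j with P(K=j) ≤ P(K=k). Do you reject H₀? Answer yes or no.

reject H₀: yes

Exact binomial: n=27, k=26, p₀=1/3=0.3333
P(X=j) = C(n,j)·p₀^j·(1−p₀)^(n−j); p = Σ P(X=j) over j with P(X=j) ≤ P(X=26)
p-value (two-sided) = 0.00000
At α=0.1: p < α → reject H₀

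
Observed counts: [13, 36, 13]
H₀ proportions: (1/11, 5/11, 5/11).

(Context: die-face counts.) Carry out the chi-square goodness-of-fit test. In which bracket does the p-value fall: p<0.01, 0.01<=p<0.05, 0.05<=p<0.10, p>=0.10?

n = 62; E_i = n·p_i = [5.64, 28.18, 28.18]
χ² = (13−5.64)²/5.64 + (36−28.18)²/28.18 + (13−28.18)²/28.18 = 19.9677
df = 2
p-value (upper-tail) = 0.00005
→ bracket: p<0.01

p-value bracket: p<0.01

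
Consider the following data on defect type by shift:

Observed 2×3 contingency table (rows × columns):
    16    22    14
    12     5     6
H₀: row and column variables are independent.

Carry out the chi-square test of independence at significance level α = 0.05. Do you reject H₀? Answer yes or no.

Row totals [52, 23], col totals [28, 27, 20], n=75
χ² = (16−19.41)²/19.41 + (22−18.72)²/18.72 + (14−13.87)²/13.87 + (12−8.59)²/8.59 + (5−8.28)²/8.28 + (6−6.13)²/6.13 = 3.8352
df = 2
p-value (upper-tail) = 0.14696
At α=0.05: p ≥ α → fail to reject H₀

reject H₀: no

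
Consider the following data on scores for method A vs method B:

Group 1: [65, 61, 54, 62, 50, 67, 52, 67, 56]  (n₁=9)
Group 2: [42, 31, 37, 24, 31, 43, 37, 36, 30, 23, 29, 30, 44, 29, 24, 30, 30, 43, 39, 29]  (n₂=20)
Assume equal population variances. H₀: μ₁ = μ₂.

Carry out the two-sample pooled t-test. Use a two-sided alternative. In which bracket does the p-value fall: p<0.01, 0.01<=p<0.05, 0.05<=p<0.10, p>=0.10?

p-value bracket: p<0.01

x̄₁=59.333, s₁=6.519, n₁=9
x̄₂=33.050, s₂=6.621, n₂=20
s_p² = [8·6.519² + 19·6.621²]/27 = 43.4426
SE = √(s_p²·(1/9+1/20)) = 2.6456
t = (59.333−33.050)/2.6456 = 9.9348
df = 27
p-value (two-sided) = 0.00000
→ bracket: p<0.01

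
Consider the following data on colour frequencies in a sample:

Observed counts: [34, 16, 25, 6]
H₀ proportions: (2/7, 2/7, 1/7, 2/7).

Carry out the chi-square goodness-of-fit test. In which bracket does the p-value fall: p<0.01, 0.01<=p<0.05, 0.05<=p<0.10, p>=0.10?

p-value bracket: p<0.01

n = 81; E_i = n·p_i = [23.14, 23.14, 11.57, 23.14]
χ² = (34−23.14)²/23.14 + (16−23.14)²/23.14 + (25−11.57)²/11.57 + (6−23.14)²/23.14 = 35.5802
df = 3
p-value (upper-tail) = 0.00000
→ bracket: p<0.01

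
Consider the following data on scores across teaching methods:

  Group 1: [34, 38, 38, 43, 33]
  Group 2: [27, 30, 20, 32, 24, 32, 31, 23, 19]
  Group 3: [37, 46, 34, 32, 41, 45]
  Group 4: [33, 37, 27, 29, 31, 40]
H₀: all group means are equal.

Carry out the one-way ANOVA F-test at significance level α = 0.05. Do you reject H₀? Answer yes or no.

reject H₀: yes

Group means [37.20, 26.44, 39.17, 32.83], grand mean 32.923
SSB = Σnᵢ(x̄ᵢ−x̄)² = 703.157; SSW = ΣΣ(x−x̄ᵢ)² = 560.689
MSB = 703.157/3 = 234.3858; MSW = 560.689/22 = 25.4859
F = MSB/MSW = 9.1967
df = (3, 22)
p-value (upper-tail) = 0.00039
At α=0.05: p < α → reject H₀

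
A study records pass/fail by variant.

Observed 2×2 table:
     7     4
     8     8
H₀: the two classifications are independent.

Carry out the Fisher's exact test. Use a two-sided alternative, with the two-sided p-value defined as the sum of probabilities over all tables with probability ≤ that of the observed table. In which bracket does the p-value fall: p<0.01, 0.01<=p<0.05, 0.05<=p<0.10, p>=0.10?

p-value bracket: p>=0.10

Margins: r₁=11, r₂=16, c₁=15, c₂=12, n=27
p_obs = C(11,7)·C(16,8)/C(27,15); sum pmf over tables with pmf ≤ p_obs
p-value (two-sided) = 0.69597
→ bracket: p>=0.10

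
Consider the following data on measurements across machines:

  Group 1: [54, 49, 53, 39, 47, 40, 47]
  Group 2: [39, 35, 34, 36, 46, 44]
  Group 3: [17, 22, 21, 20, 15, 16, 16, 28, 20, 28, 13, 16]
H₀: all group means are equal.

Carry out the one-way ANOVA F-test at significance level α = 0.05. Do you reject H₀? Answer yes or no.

Group means [47.00, 39.00, 19.33], grand mean 31.800
SSB = Σnᵢ(x̄ᵢ−x̄)² = 3793.333; SSW = ΣΣ(x−x̄ᵢ)² = 584.667
MSB = 3793.333/2 = 1896.6667; MSW = 584.667/22 = 26.5758
F = MSB/MSW = 71.3683
df = (2, 22)
p-value (upper-tail) = 0.00000
At α=0.05: p < α → reject H₀

reject H₀: yes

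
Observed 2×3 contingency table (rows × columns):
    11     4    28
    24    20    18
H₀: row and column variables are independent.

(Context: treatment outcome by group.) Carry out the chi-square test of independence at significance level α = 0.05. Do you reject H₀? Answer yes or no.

reject H₀: yes

Row totals [43, 62], col totals [35, 24, 46], n=105
χ² = (11−14.33)²/14.33 + (4−9.83)²/9.83 + (28−18.84)²/18.84 + (24−20.67)²/20.67 + (20−14.17)²/14.17 + (18−27.16)²/27.16 = 14.7128
df = 2
p-value (upper-tail) = 0.00064
At α=0.05: p < α → reject H₀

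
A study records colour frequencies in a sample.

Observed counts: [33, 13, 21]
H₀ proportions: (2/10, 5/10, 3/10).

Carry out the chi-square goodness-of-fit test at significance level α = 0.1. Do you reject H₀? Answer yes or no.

n = 67; E_i = n·p_i = [13.40, 33.50, 20.10]
χ² = (33−13.40)²/13.40 + (13−33.50)²/33.50 + (21−20.10)²/20.10 = 41.2537
df = 2
p-value (upper-tail) = 0.00000
At α=0.1: p < α → reject H₀

reject H₀: yes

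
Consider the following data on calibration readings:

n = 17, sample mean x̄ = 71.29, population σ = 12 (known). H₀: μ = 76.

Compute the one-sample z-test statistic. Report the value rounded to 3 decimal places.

SE = σ/√n = 12/√17 = 2.9104
z = (x̄−μ₀)/SE = (71.29−76)/2.9104 = -1.6183

test statistic = -1.618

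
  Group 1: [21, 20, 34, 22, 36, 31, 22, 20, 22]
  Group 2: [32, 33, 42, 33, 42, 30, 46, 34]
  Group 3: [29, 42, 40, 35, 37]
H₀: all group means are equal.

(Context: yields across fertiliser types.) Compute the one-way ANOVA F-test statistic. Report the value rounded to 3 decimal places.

test statistic = 9.395

Group means [25.33, 36.50, 36.60], grand mean 31.955
SSB = Σnᵢ(x̄ᵢ−x̄)² = 667.755; SSW = ΣΣ(x−x̄ᵢ)² = 675.200
MSB = 667.755/2 = 333.8773; MSW = 675.200/19 = 35.5368
F = MSB/MSW = 9.3952
df = (2, 19)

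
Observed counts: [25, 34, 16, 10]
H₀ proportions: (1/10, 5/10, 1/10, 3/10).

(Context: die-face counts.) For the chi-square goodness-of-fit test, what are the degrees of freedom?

degrees of freedom = 3

df = k − 1 = 4 − 1 = 3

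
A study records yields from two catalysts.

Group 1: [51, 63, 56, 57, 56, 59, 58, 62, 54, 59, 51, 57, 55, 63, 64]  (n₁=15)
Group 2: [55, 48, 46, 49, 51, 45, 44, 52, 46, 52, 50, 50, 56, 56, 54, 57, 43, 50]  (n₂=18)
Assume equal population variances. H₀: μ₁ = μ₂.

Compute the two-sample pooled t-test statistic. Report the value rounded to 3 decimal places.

test statistic = 5.044

x̄₁=57.667, s₁=4.100, n₁=15
x̄₂=50.222, s₂=4.319, n₂=18
s_p² = [14·4.100² + 17·4.319²]/31 = 17.8208
SE = √(s_p²·(1/15+1/18)) = 1.4758
t = (57.667−50.222)/1.4758 = 5.0442
df = 31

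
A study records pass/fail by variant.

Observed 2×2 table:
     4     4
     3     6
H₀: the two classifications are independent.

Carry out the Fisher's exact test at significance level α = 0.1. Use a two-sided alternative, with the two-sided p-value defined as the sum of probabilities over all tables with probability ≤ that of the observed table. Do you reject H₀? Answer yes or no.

Margins: r₁=8, r₂=9, c₁=7, c₂=10, n=17
p_obs = C(8,4)·C(9,3)/C(17,7); sum pmf over tables with pmf ≤ p_obs
p-value (two-sided) = 0.63719
At α=0.1: p ≥ α → fail to reject H₀

reject H₀: no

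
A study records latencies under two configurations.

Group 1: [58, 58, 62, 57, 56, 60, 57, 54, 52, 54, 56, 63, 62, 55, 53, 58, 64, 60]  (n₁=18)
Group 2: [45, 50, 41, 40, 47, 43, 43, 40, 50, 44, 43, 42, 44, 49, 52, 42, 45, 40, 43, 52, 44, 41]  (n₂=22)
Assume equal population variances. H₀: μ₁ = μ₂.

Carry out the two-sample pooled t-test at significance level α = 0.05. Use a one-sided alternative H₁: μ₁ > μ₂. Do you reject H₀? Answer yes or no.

reject H₀: yes

x̄₁=57.722, s₁=3.528, n₁=18
x̄₂=44.545, s₂=3.826, n₂=22
s_p² = [17·3.528² + 21·3.826²]/38 = 13.6596
SE = √(s_p²·(1/18+1/22)) = 1.1746
t = (57.722−44.545)/1.1746 = 11.2178
df = 38
p-value (one-sided, H₁ greater) = 0.00000
At α=0.05: p < α → reject H₀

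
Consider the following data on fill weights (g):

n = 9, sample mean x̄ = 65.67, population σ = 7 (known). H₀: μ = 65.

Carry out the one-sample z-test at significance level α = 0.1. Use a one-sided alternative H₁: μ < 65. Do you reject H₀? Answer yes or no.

reject H₀: no

SE = σ/√n = 7/√9 = 2.3333
z = (x̄−μ₀)/SE = (65.67−65)/2.3333 = 0.2871
p-value (one-sided, H₁ less) = 0.61300
At α=0.1: p ≥ α → fail to reject H₀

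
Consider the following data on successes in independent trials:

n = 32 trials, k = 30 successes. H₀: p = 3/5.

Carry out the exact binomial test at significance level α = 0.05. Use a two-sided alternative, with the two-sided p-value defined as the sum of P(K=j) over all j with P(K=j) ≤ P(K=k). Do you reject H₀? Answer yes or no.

reject H₀: yes

Exact binomial: n=32, k=30, p₀=3/5=0.6000
P(X=j) = C(n,j)·p₀^j·(1−p₀)^(n−j); p = Σ P(X=j) over j with P(X=j) ≤ P(X=30)
p-value (two-sided) = 0.00003
At α=0.05: p < α → reject H₀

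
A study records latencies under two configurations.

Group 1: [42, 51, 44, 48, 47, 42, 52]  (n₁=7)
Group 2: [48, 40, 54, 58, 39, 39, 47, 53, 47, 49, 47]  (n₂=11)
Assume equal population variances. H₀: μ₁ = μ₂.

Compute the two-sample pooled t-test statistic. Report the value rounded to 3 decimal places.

x̄₁=46.571, s₁=4.077, n₁=7
x̄₂=47.364, s₂=6.217, n₂=11
s_p² = [6·4.077² + 10·6.217²]/16 = 30.3912
SE = √(s_p²·(1/7+1/11)) = 2.6654
t = (46.571−47.364)/2.6654 = -0.2972
df = 16

test statistic = -0.297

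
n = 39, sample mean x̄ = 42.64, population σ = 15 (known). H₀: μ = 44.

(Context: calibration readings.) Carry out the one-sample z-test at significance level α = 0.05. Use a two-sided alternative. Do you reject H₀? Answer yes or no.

SE = σ/√n = 15/√39 = 2.4019
z = (x̄−μ₀)/SE = (42.64−44)/2.4019 = -0.5662
p-value (two-sided) = 0.57125
At α=0.05: p ≥ α → fail to reject H₀

reject H₀: no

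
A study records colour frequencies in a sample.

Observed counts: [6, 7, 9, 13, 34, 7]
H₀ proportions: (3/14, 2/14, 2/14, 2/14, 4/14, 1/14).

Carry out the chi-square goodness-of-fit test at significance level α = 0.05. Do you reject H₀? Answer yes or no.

n = 76; E_i = n·p_i = [16.29, 10.86, 10.86, 10.86, 21.71, 5.43]
χ² = (6−16.29)²/16.29 + (7−10.86)²/10.86 + (9−10.86)²/10.86 + (13−10.86)²/10.86 + (34−21.71)²/21.71 + (7−5.43)²/5.43 = 16.0132
df = 5
p-value (upper-tail) = 0.00681
At α=0.05: p < α → reject H₀

reject H₀: yes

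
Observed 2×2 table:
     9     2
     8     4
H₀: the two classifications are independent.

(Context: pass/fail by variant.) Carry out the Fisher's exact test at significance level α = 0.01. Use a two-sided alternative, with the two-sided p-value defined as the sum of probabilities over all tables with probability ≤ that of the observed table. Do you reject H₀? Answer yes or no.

Margins: r₁=11, r₂=12, c₁=17, c₂=6, n=23
p_obs = C(11,9)·C(12,8)/C(23,17); sum pmf over tables with pmf ≤ p_obs
p-value (two-sided) = 0.64041
At α=0.01: p ≥ α → fail to reject H₀

reject H₀: no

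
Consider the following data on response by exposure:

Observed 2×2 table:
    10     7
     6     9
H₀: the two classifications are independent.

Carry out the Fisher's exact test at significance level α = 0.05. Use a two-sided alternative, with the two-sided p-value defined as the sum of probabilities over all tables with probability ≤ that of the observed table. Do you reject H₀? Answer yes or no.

Margins: r₁=17, r₂=15, c₁=16, c₂=16, n=32
p_obs = C(17,10)·C(15,6)/C(32,16); sum pmf over tables with pmf ≤ p_obs
p-value (two-sided) = 0.47949
At α=0.05: p ≥ α → fail to reject H₀

reject H₀: no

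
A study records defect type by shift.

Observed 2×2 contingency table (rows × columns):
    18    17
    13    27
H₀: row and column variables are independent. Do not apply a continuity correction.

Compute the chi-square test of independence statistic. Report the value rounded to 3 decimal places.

test statistic = 2.758

Row totals [35, 40], col totals [31, 44], n=75
χ² = (18−14.47)²/14.47 + (17−20.53)²/20.53 + (13−16.53)²/16.53 + (27−23.47)²/23.47 = 2.7581
df = 1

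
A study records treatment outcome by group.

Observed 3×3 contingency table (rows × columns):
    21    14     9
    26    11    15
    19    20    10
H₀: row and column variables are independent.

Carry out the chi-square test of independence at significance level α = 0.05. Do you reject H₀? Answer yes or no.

Row totals [44, 52, 49], col totals [66, 45, 34], n=145
χ² = (21−20.03)²/20.03 + (14−13.66)²/13.66 + (9−10.32)²/10.32 + (26−23.67)²/23.67 + (11−16.14)²/16.14 + (15−12.19)²/12.19 + (19−22.30)²/22.30 + (20−15.21)²/15.21 + (10−11.49)²/11.49 = 4.9288
df = 4
p-value (upper-tail) = 0.29468
At α=0.05: p ≥ α → fail to reject H₀

reject H₀: no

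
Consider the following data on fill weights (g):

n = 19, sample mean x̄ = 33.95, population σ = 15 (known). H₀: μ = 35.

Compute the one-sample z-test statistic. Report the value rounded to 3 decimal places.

test statistic = -0.305

SE = σ/√n = 15/√19 = 3.4412
z = (x̄−μ₀)/SE = (33.95−35)/3.4412 = -0.3051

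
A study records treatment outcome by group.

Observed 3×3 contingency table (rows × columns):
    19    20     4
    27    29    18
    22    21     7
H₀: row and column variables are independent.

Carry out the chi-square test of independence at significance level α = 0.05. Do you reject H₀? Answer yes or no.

Row totals [43, 74, 50], col totals [68, 70, 29], n=167
χ² = (19−17.51)²/17.51 + (20−18.02)²/18.02 + (4−7.47)²/7.47 + (27−30.13)²/30.13 + (29−31.02)²/31.02 + (18−12.85)²/12.85 + (22−20.36)²/20.36 + (21−20.96)²/20.96 + (7−8.68)²/8.68 = 4.9323
df = 4
p-value (upper-tail) = 0.29431
At α=0.05: p ≥ α → fail to reject H₀

reject H₀: no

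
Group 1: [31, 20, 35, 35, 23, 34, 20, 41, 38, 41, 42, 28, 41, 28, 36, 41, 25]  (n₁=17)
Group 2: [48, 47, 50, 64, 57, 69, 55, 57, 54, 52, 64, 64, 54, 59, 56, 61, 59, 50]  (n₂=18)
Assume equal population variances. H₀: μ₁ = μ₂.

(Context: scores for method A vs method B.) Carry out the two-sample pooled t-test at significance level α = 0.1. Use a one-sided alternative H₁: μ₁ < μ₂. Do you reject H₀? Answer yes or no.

reject H₀: yes

x̄₁=32.882, s₁=7.648, n₁=17
x̄₂=56.667, s₂=6.136, n₂=18
s_p² = [16·7.648² + 17·6.136²]/33 = 47.7504
SE = √(s_p²·(1/17+1/18)) = 2.3370
t = (32.882−56.667)/2.3370 = -10.1772
df = 33
p-value (one-sided, H₁ less) = 0.00000
At α=0.1: p < α → reject H₀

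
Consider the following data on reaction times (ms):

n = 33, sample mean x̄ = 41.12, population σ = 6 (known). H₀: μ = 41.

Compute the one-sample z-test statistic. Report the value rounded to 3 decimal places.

SE = σ/√n = 6/√33 = 1.0445
z = (x̄−μ₀)/SE = (41.12−41)/1.0445 = 0.1149

test statistic = 0.115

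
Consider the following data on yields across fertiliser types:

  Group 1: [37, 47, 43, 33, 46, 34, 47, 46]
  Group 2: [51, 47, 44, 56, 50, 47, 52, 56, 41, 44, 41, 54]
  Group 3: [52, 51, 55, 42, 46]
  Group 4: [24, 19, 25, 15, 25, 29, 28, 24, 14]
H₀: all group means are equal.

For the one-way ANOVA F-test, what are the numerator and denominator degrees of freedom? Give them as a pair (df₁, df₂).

k = 4 groups, N = 34 total
df = (k−1, N−k) = (4−1, 34−4) = (3, 30)

degrees of freedom = [3, 30]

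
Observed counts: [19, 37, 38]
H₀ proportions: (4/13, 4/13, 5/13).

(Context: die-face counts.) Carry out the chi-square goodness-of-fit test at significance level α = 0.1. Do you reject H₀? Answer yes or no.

n = 94; E_i = n·p_i = [28.92, 28.92, 36.15]
χ² = (19−28.92)²/28.92 + (37−28.92)²/28.92 + (38−36.15)²/36.15 = 5.7543
df = 2
p-value (upper-tail) = 0.05630
At α=0.1: p < α → reject H₀

reject H₀: yes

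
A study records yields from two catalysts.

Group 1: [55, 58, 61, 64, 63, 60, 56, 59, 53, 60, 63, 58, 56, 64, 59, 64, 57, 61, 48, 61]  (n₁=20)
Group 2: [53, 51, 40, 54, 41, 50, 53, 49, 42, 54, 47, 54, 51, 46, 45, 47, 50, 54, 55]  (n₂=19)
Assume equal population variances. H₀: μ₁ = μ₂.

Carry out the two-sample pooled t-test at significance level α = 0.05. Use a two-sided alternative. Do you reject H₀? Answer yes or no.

x̄₁=59.000, s₁=4.091, n₁=20
x̄₂=49.263, s₂=4.736, n₂=19
s_p² = [19·4.091² + 18·4.736²]/37 = 19.5050
SE = √(s_p²·(1/20+1/19)) = 1.4149
t = (59.000−49.263)/1.4149 = 6.8818
df = 37
p-value (two-sided) = 0.00000
At α=0.05: p < α → reject H₀

reject H₀: yes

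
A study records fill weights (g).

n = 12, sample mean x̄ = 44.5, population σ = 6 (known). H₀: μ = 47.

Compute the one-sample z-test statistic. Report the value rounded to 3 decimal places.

SE = σ/√n = 6/√12 = 1.7321
z = (x̄−μ₀)/SE = (44.5−47)/1.7321 = -1.4434

test statistic = -1.443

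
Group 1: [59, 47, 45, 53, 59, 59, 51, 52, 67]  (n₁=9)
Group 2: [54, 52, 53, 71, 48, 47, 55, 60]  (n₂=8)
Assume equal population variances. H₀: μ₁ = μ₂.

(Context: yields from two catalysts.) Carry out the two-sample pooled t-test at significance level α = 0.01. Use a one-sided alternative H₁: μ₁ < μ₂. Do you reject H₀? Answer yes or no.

reject H₀: no

x̄₁=54.667, s₁=6.928, n₁=9
x̄₂=55.000, s₂=7.635, n₂=8
s_p² = [8·6.928² + 7·7.635²]/15 = 52.8000
SE = √(s_p²·(1/9+1/8)) = 3.5308
t = (54.667−55.000)/3.5308 = -0.0944
df = 15
p-value (one-sided, H₁ less) = 0.46302
At α=0.01: p ≥ α → fail to reject H₀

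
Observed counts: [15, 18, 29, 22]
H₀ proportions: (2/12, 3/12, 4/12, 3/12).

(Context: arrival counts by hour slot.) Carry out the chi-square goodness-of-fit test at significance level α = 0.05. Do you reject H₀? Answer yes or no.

n = 84; E_i = n·p_i = [14.00, 21.00, 28.00, 21.00]
χ² = (15−14.00)²/14.00 + (18−21.00)²/21.00 + (29−28.00)²/28.00 + (22−21.00)²/21.00 = 0.5833
df = 3
p-value (upper-tail) = 0.90024
At α=0.05: p ≥ α → fail to reject H₀

reject H₀: no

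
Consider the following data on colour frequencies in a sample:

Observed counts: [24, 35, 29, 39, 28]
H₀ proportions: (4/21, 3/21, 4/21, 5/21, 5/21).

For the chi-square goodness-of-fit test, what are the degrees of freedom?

df = k − 1 = 5 − 1 = 4

degrees of freedom = 4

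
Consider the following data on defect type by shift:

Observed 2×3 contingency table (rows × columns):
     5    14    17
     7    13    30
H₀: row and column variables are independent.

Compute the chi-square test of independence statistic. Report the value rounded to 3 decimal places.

test statistic = 1.733

Row totals [36, 50], col totals [12, 27, 47], n=86
χ² = (5−5.02)²/5.02 + (14−11.30)²/11.30 + (17−19.67)²/19.67 + (7−6.98)²/6.98 + (13−15.70)²/15.70 + (30−27.33)²/27.33 = 1.7330
df = 2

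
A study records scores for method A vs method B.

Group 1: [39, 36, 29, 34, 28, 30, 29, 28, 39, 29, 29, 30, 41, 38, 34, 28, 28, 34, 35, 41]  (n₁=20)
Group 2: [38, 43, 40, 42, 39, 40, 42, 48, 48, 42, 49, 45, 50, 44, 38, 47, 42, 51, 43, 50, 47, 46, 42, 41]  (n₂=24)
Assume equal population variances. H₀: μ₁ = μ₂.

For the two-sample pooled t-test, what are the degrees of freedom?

df = n₁ + n₂ − 2 = 20 + 24 − 2 = 42

degrees of freedom = 42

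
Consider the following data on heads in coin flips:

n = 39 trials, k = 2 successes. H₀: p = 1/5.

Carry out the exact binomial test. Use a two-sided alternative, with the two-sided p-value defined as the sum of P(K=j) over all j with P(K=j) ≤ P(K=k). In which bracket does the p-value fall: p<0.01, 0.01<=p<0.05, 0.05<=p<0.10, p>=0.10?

Exact binomial: n=39, k=2, p₀=1/5=0.2000
P(X=j) = C(n,j)·p₀^j·(1−p₀)^(n−j); p = Σ P(X=j) over j with P(X=j) ≤ P(X=2)
p-value (two-sided) = 0.01553
→ bracket: 0.01<=p<0.05

p-value bracket: 0.01<=p<0.05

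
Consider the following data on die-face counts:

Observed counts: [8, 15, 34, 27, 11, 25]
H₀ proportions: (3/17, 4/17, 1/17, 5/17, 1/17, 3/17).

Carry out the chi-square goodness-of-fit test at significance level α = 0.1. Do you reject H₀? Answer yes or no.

reject H₀: yes

n = 120; E_i = n·p_i = [21.18, 28.24, 7.06, 35.29, 7.06, 21.18]
χ² = (8−21.18)²/21.18 + (15−28.24)²/28.24 + (34−7.06)²/7.06 + (27−35.29)²/35.29 + (11−7.06)²/7.06 + (25−21.18)²/21.18 = 122.0682
df = 5
p-value (upper-tail) = 0.00000
At α=0.1: p < α → reject H₀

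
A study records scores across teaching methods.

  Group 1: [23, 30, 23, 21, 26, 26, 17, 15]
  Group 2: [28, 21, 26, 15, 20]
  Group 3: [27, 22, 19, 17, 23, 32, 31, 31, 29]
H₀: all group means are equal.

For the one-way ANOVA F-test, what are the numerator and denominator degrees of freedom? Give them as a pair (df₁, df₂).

degrees of freedom = [2, 19]

k = 3 groups, N = 22 total
df = (k−1, N−k) = (3−1, 22−3) = (2, 19)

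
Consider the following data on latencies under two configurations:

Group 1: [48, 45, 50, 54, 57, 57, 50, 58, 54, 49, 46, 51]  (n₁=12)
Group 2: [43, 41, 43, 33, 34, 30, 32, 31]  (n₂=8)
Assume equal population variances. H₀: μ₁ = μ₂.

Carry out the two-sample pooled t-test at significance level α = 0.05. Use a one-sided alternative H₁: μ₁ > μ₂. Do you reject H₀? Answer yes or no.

x̄₁=51.583, s₁=4.379, n₁=12
x̄₂=35.875, s₂=5.515, n₂=8
s_p² = [11·4.379² + 7·5.515²]/18 = 23.5440
SE = √(s_p²·(1/12+1/8)) = 2.2147
t = (51.583−35.875)/2.2147 = 7.0927
df = 18
p-value (one-sided, H₁ greater) = 0.00000
At α=0.05: p < α → reject H₀

reject H₀: yes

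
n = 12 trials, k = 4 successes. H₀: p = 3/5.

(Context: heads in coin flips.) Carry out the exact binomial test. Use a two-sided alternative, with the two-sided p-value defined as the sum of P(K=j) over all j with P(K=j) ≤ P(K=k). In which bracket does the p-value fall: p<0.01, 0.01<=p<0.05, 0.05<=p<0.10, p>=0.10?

p-value bracket: 0.05<=p<0.10

Exact binomial: n=12, k=4, p₀=3/5=0.6000
P(X=j) = C(n,j)·p₀^j·(1−p₀)^(n−j); p = Σ P(X=j) over j with P(X=j) ≤ P(X=4)
p-value (two-sided) = 0.07690
→ bracket: 0.05<=p<0.10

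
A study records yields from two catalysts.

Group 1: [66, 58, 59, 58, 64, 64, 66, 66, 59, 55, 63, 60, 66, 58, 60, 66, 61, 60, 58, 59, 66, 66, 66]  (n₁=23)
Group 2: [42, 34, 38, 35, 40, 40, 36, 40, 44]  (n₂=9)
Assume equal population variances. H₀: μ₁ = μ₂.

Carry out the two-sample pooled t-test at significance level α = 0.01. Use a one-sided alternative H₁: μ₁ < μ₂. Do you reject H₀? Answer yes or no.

x̄₁=61.913, s₁=3.630, n₁=23
x̄₂=38.778, s₂=3.308, n₂=9
s_p² = [22·3.630² + 8·3.308²]/30 = 12.5794
SE = √(s_p²·(1/23+1/9)) = 1.3945
t = (61.913−38.778)/1.3945 = 16.5903
df = 30
p-value (one-sided, H₁ less) = 1.00000
At α=0.01: p ≥ α → fail to reject H₀

reject H₀: no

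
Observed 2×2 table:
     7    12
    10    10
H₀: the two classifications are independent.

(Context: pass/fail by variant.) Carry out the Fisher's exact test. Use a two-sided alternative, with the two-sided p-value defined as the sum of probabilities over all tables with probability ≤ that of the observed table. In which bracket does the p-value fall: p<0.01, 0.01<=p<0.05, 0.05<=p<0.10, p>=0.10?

p-value bracket: p>=0.10

Margins: r₁=19, r₂=20, c₁=17, c₂=22, n=39
p_obs = C(19,7)·C(20,10)/C(39,17); sum pmf over tables with pmf ≤ p_obs
p-value (two-sided) = 0.52311
→ bracket: p>=0.10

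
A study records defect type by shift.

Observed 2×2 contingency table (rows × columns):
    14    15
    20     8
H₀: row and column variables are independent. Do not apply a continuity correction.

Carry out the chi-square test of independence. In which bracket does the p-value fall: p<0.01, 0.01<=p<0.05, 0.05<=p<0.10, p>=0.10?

Row totals [29, 28], col totals [34, 23], n=57
χ² = (14−17.30)²/17.30 + (15−11.70)²/11.70 + (20−16.70)²/16.70 + (8−11.30)²/11.30 = 3.1727
df = 1
p-value (upper-tail) = 0.07488
→ bracket: 0.05<=p<0.10

p-value bracket: 0.05<=p<0.10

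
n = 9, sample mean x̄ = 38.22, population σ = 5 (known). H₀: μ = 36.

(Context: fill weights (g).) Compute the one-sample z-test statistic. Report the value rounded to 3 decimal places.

test statistic = 1.332

SE = σ/√n = 5/√9 = 1.6667
z = (x̄−μ₀)/SE = (38.22−36)/1.6667 = 1.3320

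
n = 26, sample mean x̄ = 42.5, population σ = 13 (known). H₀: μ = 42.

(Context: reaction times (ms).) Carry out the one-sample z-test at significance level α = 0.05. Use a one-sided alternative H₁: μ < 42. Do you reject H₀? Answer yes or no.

SE = σ/√n = 13/√26 = 2.5495
z = (x̄−μ₀)/SE = (42.5−42)/2.5495 = 0.1961
p-value (one-sided, H₁ less) = 0.57774
At α=0.05: p ≥ α → fail to reject H₀

reject H₀: no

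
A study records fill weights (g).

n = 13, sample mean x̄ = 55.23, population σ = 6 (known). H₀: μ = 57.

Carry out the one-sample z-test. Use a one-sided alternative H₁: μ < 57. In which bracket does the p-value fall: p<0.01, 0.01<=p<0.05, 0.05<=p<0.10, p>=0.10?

SE = σ/√n = 6/√13 = 1.6641
z = (x̄−μ₀)/SE = (55.23−57)/1.6641 = -1.0636
p-value (one-sided, H₁ less) = 0.14375
→ bracket: p>=0.10

p-value bracket: p>=0.10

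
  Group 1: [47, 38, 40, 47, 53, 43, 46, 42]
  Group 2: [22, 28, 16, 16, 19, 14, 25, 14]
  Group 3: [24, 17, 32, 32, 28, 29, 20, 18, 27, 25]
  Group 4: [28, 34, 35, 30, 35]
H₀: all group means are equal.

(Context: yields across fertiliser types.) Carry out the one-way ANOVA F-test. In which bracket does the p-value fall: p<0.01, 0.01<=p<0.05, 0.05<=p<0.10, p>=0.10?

p-value bracket: p<0.01

Group means [44.50, 19.25, 25.20, 32.40], grand mean 29.806
SSB = Σnᵢ(x̄ᵢ−x̄)² = 2864.539; SSW = ΣΣ(x−x̄ᵢ)² = 658.300
MSB = 2864.539/3 = 954.8462; MSW = 658.300/27 = 24.3815
F = MSB/MSW = 39.1628
df = (3, 27)
p-value (upper-tail) = 0.00000
→ bracket: p<0.01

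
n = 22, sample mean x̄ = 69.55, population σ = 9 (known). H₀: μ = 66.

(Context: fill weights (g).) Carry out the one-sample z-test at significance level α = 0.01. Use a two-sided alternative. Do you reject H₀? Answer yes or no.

reject H₀: no

SE = σ/√n = 9/√22 = 1.9188
z = (x̄−μ₀)/SE = (69.55−66)/1.9188 = 1.8501
p-value (two-sided) = 0.06430
At α=0.01: p ≥ α → fail to reject H₀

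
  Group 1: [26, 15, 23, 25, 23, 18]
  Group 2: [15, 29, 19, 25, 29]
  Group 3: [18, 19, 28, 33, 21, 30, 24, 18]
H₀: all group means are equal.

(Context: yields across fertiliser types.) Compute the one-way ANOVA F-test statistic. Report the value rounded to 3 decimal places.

test statistic = 0.289

Group means [21.67, 23.40, 23.88], grand mean 23.053
SSB = Σnᵢ(x̄ᵢ−x̄)² = 17.539; SSW = ΣΣ(x−x̄ᵢ)² = 485.408
MSB = 17.539/2 = 8.7695; MSW = 485.408/16 = 30.3380
F = MSB/MSW = 0.2891
df = (2, 16)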